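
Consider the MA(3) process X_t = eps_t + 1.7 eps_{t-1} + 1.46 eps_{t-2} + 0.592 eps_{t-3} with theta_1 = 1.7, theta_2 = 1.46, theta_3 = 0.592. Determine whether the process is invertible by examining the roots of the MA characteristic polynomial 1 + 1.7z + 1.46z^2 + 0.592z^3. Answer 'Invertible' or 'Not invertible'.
\text{Invertible}

The MA(q) characteristic polynomial is P(z) = 1 + 1.7z + 1.46z^2 + 0.592z^3.
Invertibility requires all roots to lie outside the unit circle, i.e. |z| > 1 for every root.
Degree 3: look for a simple real root z0 first, then factor out (1 - z/z0) and solve the remaining quadratic.
Testing z0 = -1.25: P(-1.25) = 1 + (1.7)(-1.25) + (1.46)(-1.25)^2 + (0.592)(-1.25)^3
  = 1 + (-2.125) + (2.28125) + (-1.15625) = 0.  So z_0 = -1.25 is a root, |z_0| = 1.25.
Divide out the factor (1 + 0.8 z) = (1 - z/z0) (since 1/z0 = -0.8):
  P(z) = (1 + 0.8 z)(1 + (0.9) z + (0.74) z^2)
  [check: z-coef 0.9 - (-0.8) = 1.7; z^2-coef 0.74 - (-0.8)(0.9) = 1.46; z^3-coef -(-0.8)(0.74) = 0.592.]
Remaining roots from the quadratic factor 1 + (0.9) z + (0.74) z^2:
  Set 1 + (0.9) z + (0.74) z^2 = 0, i.e. a z^2 + b z + c = 0 with a = 0.74, b = 0.9, c = 1.
  Discriminant D = b^2 - 4ac = (0.9)^2 - 4*(0.74)*1 = 0.81 - (2.96) = -2.15.
  D < 0, so the roots are the complex-conjugate pair z = (-b +/- i sqrt(-D)) / (2a) = -0.6081 +/- 0.9907i.
  For a conjugate pair |z|^2 = z * conj(z) = (product of roots) = c/a = 1/(0.74) = 1.351351, so |z| = sqrt(1.351351) = 1.1625 for both roots.
Moduli of all roots: 1.2500, 1.1625, 1.1625.
All moduli strictly greater than 1? Yes.
Verdict: Invertible.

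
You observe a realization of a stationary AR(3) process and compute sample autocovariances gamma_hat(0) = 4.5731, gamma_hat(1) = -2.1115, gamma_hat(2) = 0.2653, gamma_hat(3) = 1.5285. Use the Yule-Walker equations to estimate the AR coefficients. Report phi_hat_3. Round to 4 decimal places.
\hat\phi_{3} = 0.3640

The Yule-Walker equations for an AR(p) process read, in matrix form,
  Gamma_p phi = r_p,   with   (Gamma_p)_{ij} = gamma(|i - j|),
                       (r_p)_i = gamma(i),   i,j = 1..p.
Substitute the sample gammas (Toeplitz matrix and right-hand side of size 3):
  Gamma_p = [[4.5731, -2.1115, 0.2653], [-2.1115, 4.5731, -2.1115], [0.2653, -2.1115, 4.5731]]
  r_p     = [-2.1115, 0.2653, 1.5285]
Written out (R1..R3):
  (R1) 4.5731 phi_1 - 2.1115 phi_2 + 0.2653 phi_3 = -2.1115
  (R2) -2.1115 phi_1 + 4.5731 phi_2 - 2.1115 phi_3 = 0.2653
  (R3) 0.2653 phi_1 - 2.1115 phi_2 + 4.5731 phi_3 = 1.5285
Gaussian elimination:
  R2 <- R2 - (-2.1115/4.5731) R1 = R2 - (-0.461722) R1:  3.598174 phi_2 - 1.989005 phi_3 = -0.709626
  R3 <- R3 - (0.2653/4.5731) R1 = R3 - (0.058013) R1:  -1.989005 phi_2 + 4.557709 phi_3 = 1.650995
  R3 <- R3 - (-1.989005/3.598174) R2 = R3 - (-0.552782) R2:  3.458223 phi_3 = 1.258727
Back-substitution:
  phi_hat_3 = 1.258727 / 3.458223 = 0.363981
  phi_hat_2 = (-0.709626 - (-1.989005)(0.363981)) / 3.598174 = 0.003984
  phi_hat_1 = (-2.1115 - (-2.1115)(0.003984) - (0.2653)(0.363981)) / 4.5731 = -0.480998
So phi_hat = [-0.4810, 0.0040, 0.3640].
Therefore phi_hat_3 = 0.3640.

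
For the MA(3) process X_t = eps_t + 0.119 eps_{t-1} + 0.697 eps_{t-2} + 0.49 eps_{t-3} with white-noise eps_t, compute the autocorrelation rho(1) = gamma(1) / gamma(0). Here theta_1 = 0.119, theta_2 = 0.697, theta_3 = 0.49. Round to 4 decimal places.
\rho(1) = 0.3123

For an MA(q) process with theta_0 = 1, the autocovariance is
  gamma(k) = sigma^2 * sum_{i=0..q-k} theta_i * theta_{i+k},
and rho(k) = gamma(k) / gamma(0). Sigma^2 cancels.
  numerator   = (1)*(0.119) + (0.119)*(0.697) + (0.697)*(0.49) = 0.543473.
  denominator = (1)^2 + (0.119)^2 + (0.697)^2 + (0.49)^2 = 1.74007.
  rho(1) = 0.543473 / 1.74007 = 0.3123.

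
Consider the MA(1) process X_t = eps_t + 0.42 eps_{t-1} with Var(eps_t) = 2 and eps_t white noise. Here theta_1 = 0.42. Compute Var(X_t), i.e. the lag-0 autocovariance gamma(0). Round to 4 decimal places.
\gamma(0) = 2.3528

For an MA(q) process X_t = eps_t + sum_i theta_i eps_{t-i} with
Var(eps_t) = sigma^2, the variance is
  gamma(0) = sigma^2 * (1 + sum_i theta_i^2).
  sum_i theta_i^2 = (0.42)^2 = 0.1764.
  gamma(0) = 2 * (1 + 0.1764) = 2 * 1.1764 = 2.3528.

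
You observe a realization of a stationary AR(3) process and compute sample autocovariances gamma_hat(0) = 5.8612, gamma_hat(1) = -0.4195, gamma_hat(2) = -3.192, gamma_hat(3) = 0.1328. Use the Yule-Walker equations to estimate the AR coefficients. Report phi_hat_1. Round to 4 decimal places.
\hat\phi_{1} = -0.1730

The Yule-Walker equations for an AR(p) process read, in matrix form,
  Gamma_p phi = r_p,   with   (Gamma_p)_{ij} = gamma(|i - j|),
                       (r_p)_i = gamma(i),   i,j = 1..p.
Substitute the sample gammas (Toeplitz matrix and right-hand side of size 3):
  Gamma_p = [[5.8612, -0.4195, -3.192], [-0.4195, 5.8612, -0.4195], [-3.192, -0.4195, 5.8612]]
  r_p     = [-0.4195, -3.192, 0.1328]
Written out (R1..R3):
  (R1) 5.8612 phi_1 - 0.4195 phi_2 - 3.192 phi_3 = -0.4195
  (R2) -0.4195 phi_1 + 5.8612 phi_2 - 0.4195 phi_3 = -3.192
  (R3) -3.192 phi_1 - 0.4195 phi_2 + 5.8612 phi_3 = 0.1328
Gaussian elimination:
  R2 <- R2 - (-0.4195/5.8612) R1 = R2 - (-0.071572) R1:  5.831175 phi_2 - 0.647959 phi_3 = -3.222025
  R3 <- R3 - (-3.192/5.8612) R1 = R3 - (-0.544598) R1:  -0.647959 phi_2 + 4.122842 phi_3 = -0.095659
  R3 <- R3 - (-0.647959/5.831175) R2 = R3 - (-0.11112) R2:  4.050841 phi_3 = -0.45369
Back-substitution:
  phi_hat_3 = -0.45369 / 4.050841 = -0.111999
  phi_hat_2 = (-3.222025 - (-0.647959)(-0.111999)) / 5.831175 = -0.564997
  phi_hat_1 = (-0.4195 - (-0.4195)(-0.564997) - (-3.192)(-0.111999)) / 5.8612 = -0.173005
So phi_hat = [-0.1730, -0.5650, -0.1120].
Therefore phi_hat_1 = -0.1730.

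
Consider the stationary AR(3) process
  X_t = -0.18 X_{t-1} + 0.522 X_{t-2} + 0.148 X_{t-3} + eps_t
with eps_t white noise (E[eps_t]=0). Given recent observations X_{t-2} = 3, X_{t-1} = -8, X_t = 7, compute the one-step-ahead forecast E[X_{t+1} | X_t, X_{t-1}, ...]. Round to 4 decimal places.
E[X_{t+1} \mid \mathcal F_t] = -4.9920

For an AR(p) model X_t = c + sum_i phi_i X_{t-i} + eps_t, the
one-step-ahead conditional mean is
  E[X_{t+1} | X_t, ...] = c + sum_i phi_i X_{t+1-i}.
Substitute known values:
  E[X_{t+1} | ...] = (-0.18) * (7) + (0.522) * (-8) + (0.148) * (3)
                   = -4.9920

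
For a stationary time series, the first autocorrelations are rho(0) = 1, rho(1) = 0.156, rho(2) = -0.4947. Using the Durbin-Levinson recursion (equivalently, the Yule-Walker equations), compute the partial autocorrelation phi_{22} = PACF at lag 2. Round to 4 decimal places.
\phi_{22} = -0.5320

The PACF at lag k is phi_{kk}, the last component of the solution
to the Yule-Walker system G_k phi = r_k where
  (G_k)_{ij} = rho(|i - j|), (r_k)_i = rho(i), i,j = 1..k.
Equivalently, Durbin-Levinson gives phi_{kk} iteratively:
  phi_{11} = rho(1)
  phi_{kk} = [rho(k) - sum_{j=1..k-1} phi_{k-1,j} rho(k-j)]
            / [1 - sum_{j=1..k-1} phi_{k-1,j} rho(j)],
  phi_{k,j} = phi_{k-1,j} - phi_{kk} phi_{k-1,k-j},  j = 1..k-1.
Step k = 1:
  phi_11 = rho(1) = 0.156.
Step k = 2:
  phi_22 = [rho(2) - phi_11 rho(1)] / [1 - phi_11 rho(1)] = [-0.4947 - (0.156)(0.156)] / [1 - (0.156)(0.156)]
         = -0.519036 / 0.975664 = -0.532.
Therefore phi_{22} = -0.5320.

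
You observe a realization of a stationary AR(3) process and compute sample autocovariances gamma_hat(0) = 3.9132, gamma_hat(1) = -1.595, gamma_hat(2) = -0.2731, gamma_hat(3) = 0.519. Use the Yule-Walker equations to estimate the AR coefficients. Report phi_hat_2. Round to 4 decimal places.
\hat\phi_{2} = -0.2960

The Yule-Walker equations for an AR(p) process read, in matrix form,
  Gamma_p phi = r_p,   with   (Gamma_p)_{ij} = gamma(|i - j|),
                       (r_p)_i = gamma(i),   i,j = 1..p.
Substitute the sample gammas (Toeplitz matrix and right-hand side of size 3):
  Gamma_p = [[3.9132, -1.595, -0.2731], [-1.595, 3.9132, -1.595], [-0.2731, -1.595, 3.9132]]
  r_p     = [-1.595, -0.2731, 0.519]
Written out (R1..R3):
  (R1) 3.9132 phi_1 - 1.595 phi_2 - 0.2731 phi_3 = -1.595
  (R2) -1.595 phi_1 + 3.9132 phi_2 - 1.595 phi_3 = -0.2731
  (R3) -0.2731 phi_1 - 1.595 phi_2 + 3.9132 phi_3 = 0.519
Gaussian elimination:
  R2 <- R2 - (-1.595/3.9132) R1 = R2 - (-0.407595) R1:  3.263086 phi_2 - 1.706314 phi_3 = -0.923214
  R3 <- R3 - (-0.2731/3.9132) R1 = R3 - (-0.069789) R1:  -1.706314 phi_2 + 3.894141 phi_3 = 0.407686
  R3 <- R3 - (-1.706314/3.263086) R2 = R3 - (-0.522914) R2:  3.001885 phi_3 = -0.075076
Back-substitution:
  phi_hat_3 = -0.075076 / 3.001885 = -0.02501
  phi_hat_2 = (-0.923214 - (-1.706314)(-0.02501)) / 3.263086 = -0.296004
  phi_hat_1 = (-1.595 - (-1.595)(-0.296004) - (-0.2731)(-0.02501)) / 3.9132 = -0.52999
So phi_hat = [-0.5300, -0.2960, -0.0250].
Therefore phi_hat_2 = -0.2960.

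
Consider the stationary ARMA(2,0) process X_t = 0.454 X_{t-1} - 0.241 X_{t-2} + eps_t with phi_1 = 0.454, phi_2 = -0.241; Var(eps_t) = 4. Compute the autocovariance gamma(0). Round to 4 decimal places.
\gamma(0) = 4.9028

Multiply the model equation by X_{t-k} and take expectations. With theta_0 = psi_0 = 1 and psi_j the MA(infinity) weights, this gives
  gamma(k) - sum_i phi_i gamma(k-i) = c_k,
  c_k = sigma^2 * sum_{j=k..q} theta_j psi_{j-k}   (c_k = 0 for k > q),
using gamma(-m) = gamma(m).
Pure AR (q = 0): c_0 = sigma^2 = 4, c_k = 0 for k >= 1.
Equations for k = 0, 1, 2 (AR order 2, c_2 = 0):
  (E0) gamma(0) = phi_1 gamma(1) + phi_2 gamma(2) + c_0
  (E1) gamma(1) = phi_1 gamma(0) + phi_2 gamma(1) + c_1
  (E2) gamma(2) = phi_1 gamma(1) + phi_2 gamma(0)
From (E1): gamma(1) = A gamma(0) + B with
  A = phi_1 / (1 - phi_2) = 0.454 / 1.241 = 0.365834,   B = c_1 / (1 - phi_2) = 0 / 1.241 = 0.
Insert (E2) into (E0): gamma(0) (1 - phi_2^2) = phi_1 (1 + phi_2) gamma(1) + c_0.
  phi_1 (1 + phi_2) = (0.454)(0.759) = 0.344586,   1 - phi_2^2 = 0.941919.
Replace gamma(1) by A gamma(0) + B and collect gamma(0):
  gamma(0) [0.941919 - (0.344586)(0.365834)] = c_0 = 4
  gamma(0) * 0.815858 = 4
  gamma(0) = 4 / 0.815858 = 4.902816.
Therefore gamma(0) = 4.9028 (to 4 decimal places).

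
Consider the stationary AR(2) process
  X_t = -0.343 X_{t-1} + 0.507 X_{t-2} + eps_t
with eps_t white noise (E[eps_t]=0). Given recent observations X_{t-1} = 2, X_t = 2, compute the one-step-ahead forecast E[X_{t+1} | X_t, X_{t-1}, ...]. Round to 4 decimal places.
E[X_{t+1} \mid \mathcal F_t] = 0.3280

For an AR(p) model X_t = c + sum_i phi_i X_{t-i} + eps_t, the
one-step-ahead conditional mean is
  E[X_{t+1} | X_t, ...] = c + sum_i phi_i X_{t+1-i}.
Substitute known values:
  E[X_{t+1} | ...] = (-0.343) * (2) + (0.507) * (2)
                   = 0.3280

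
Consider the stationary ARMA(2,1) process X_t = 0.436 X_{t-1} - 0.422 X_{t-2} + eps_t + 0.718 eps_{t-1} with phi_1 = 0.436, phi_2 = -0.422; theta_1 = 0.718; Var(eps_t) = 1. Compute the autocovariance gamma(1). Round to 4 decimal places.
\gamma(1) = 1.3102

Multiply the model equation by X_{t-k} and take expectations. With theta_0 = psi_0 = 1 and psi_j the MA(infinity) weights, this gives
  gamma(k) - sum_i phi_i gamma(k-i) = c_k,
  c_k = sigma^2 * sum_{j=k..q} theta_j psi_{j-k}   (c_k = 0 for k > q),
using gamma(-m) = gamma(m).
psi-weights needed (psi_j = theta_j + sum_i phi_i psi_{j-i}):
  psi_1 = theta_1 + phi_1 = 0.718 + (0.436) = 1.154
Right-hand sides:
  c_0 = sigma^2 (1 + theta_1 psi_1) = 1 * (1 + (0.718)(1.154)) = 1 * 1.828572 = 1.828572
  c_1 = sigma^2 theta_1 = 1 * (0.718) = 0.718
  c_2 = 0
Equations for k = 0, 1, 2 (AR order 2, c_2 = 0):
  (E0) gamma(0) = phi_1 gamma(1) + phi_2 gamma(2) + c_0
  (E1) gamma(1) = phi_1 gamma(0) + phi_2 gamma(1) + c_1
  (E2) gamma(2) = phi_1 gamma(1) + phi_2 gamma(0)
From (E1): gamma(1) = A gamma(0) + B with
  A = phi_1 / (1 - phi_2) = 0.436 / 1.422 = 0.30661,   B = c_1 / (1 - phi_2) = 0.718 / 1.422 = 0.504923.
Insert (E2) into (E0): gamma(0) (1 - phi_2^2) = phi_1 (1 + phi_2) gamma(1) + c_0.
  phi_1 (1 + phi_2) = (0.436)(0.578) = 0.252008,   1 - phi_2^2 = 0.821916.
Replace gamma(1) by A gamma(0) + B and collect gamma(0):
  gamma(0) [0.821916 - (0.252008)(0.30661)] = (0.252008)(0.504923) + 1.828572
  gamma(0) * 0.744648 = 1.955817
  gamma(0) = 1.955817 / 0.744648 = 2.626499.
  gamma(1) = A gamma(0) + B = (0.30661)(2.626499) + (0.504923) = 1.310235.
Therefore gamma(1) = 1.3102 (to 4 decimal places).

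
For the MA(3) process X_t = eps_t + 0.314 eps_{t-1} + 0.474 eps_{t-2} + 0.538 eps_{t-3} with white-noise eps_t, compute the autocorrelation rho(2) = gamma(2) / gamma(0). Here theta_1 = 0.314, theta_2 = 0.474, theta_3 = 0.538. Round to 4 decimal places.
\rho(2) = 0.3987

For an MA(q) process with theta_0 = 1, the autocovariance is
  gamma(k) = sigma^2 * sum_{i=0..q-k} theta_i * theta_{i+k},
and rho(k) = gamma(k) / gamma(0). Sigma^2 cancels.
  numerator   = (1)*(0.474) + (0.314)*(0.538) = 0.642932.
  denominator = (1)^2 + (0.314)^2 + (0.474)^2 + (0.538)^2 = 1.612716.
  rho(2) = 0.642932 / 1.612716 = 0.3987.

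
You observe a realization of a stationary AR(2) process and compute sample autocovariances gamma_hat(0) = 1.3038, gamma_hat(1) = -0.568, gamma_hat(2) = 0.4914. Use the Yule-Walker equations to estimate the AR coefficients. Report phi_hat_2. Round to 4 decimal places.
\hat\phi_{2} = 0.2309

The Yule-Walker equations for an AR(p) process read, in matrix form,
  Gamma_p phi = r_p,   with   (Gamma_p)_{ij} = gamma(|i - j|),
                       (r_p)_i = gamma(i),   i,j = 1..p.
Substitute the sample gammas (Toeplitz matrix and right-hand side of size 2):
  Gamma_p = [[1.3038, -0.568], [-0.568, 1.3038]]
  r_p     = [-0.568, 0.4914]
Written out:
  1.3038 phi_1 - 0.568 phi_2 = -0.568
  -0.568 phi_1 + 1.3038 phi_2 = 0.4914
Solve by Cramer's rule:
  det = gamma(0)^2 - gamma(1)^2 = (1.3038)^2 - (-0.568)^2 = 1.69989444 - 0.322624 = 1.37727044
  phi_hat_1 = [gamma(1) gamma(0) - gamma(1) gamma(2)] / det = [(-0.568)(1.3038) - (-0.568)(0.4914)] / 1.37727044 = -0.4614432 / 1.37727044 = -0.335
  phi_hat_2 = [gamma(0) gamma(2) - gamma(1)^2] / det = [(1.3038)(0.4914) - (-0.568)^2] / 1.37727044 = 0.31806332 / 1.37727044 = 0.2309
So phi_hat = [-0.3350, 0.2309].
Therefore phi_hat_2 = 0.2309.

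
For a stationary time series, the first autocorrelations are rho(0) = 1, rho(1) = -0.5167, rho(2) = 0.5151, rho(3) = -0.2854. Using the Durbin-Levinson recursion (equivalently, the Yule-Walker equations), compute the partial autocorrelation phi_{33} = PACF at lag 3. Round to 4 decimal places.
\phi_{33} = 0.1010

The PACF at lag k is phi_{kk}, the last component of the solution
to the Yule-Walker system G_k phi = r_k where
  (G_k)_{ij} = rho(|i - j|), (r_k)_i = rho(i), i,j = 1..k.
Equivalently, Durbin-Levinson gives phi_{kk} iteratively:
  phi_{11} = rho(1)
  phi_{kk} = [rho(k) - sum_{j=1..k-1} phi_{k-1,j} rho(k-j)]
            / [1 - sum_{j=1..k-1} phi_{k-1,j} rho(j)],
  phi_{k,j} = phi_{k-1,j} - phi_{kk} phi_{k-1,k-j},  j = 1..k-1.
Step k = 1:
  phi_11 = rho(1) = -0.5167.
Step k = 2:
  phi_22 = [rho(2) - phi_11 rho(1)] / [1 - phi_11 rho(1)] = [0.5151 - (-0.5167)(-0.5167)] / [1 - (-0.5167)(-0.5167)]
         = 0.24812111 / 0.73302111 = 0.338491.
  Update: phi_21 = phi_11 - phi_22 phi_11 = -0.5167 - (0.338491)(-0.5167) = -0.341802.
Step k = 3:
  phi_33 = [rho(3) - phi_21 rho(2) - phi_22 rho(1)] / [1 - phi_21 rho(1) - phi_22 rho(2)]
    numerator   = -0.2854 - (-0.341802)(0.5151) - (0.338491)(-0.5167) = 0.06556038
    denominator = 1 - (-0.341802)(-0.5167) - (0.338491)(0.5151) = 0.64903433
  phi_33 = 0.06556038 / 0.64903433 = 0.101.
Therefore phi_{33} = 0.1010.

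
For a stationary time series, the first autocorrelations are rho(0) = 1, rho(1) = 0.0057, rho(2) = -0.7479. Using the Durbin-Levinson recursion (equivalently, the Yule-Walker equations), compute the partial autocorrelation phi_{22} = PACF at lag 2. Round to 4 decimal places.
\phi_{22} = -0.7480

The PACF at lag k is phi_{kk}, the last component of the solution
to the Yule-Walker system G_k phi = r_k where
  (G_k)_{ij} = rho(|i - j|), (r_k)_i = rho(i), i,j = 1..k.
Equivalently, Durbin-Levinson gives phi_{kk} iteratively:
  phi_{11} = rho(1)
  phi_{kk} = [rho(k) - sum_{j=1..k-1} phi_{k-1,j} rho(k-j)]
            / [1 - sum_{j=1..k-1} phi_{k-1,j} rho(j)],
  phi_{k,j} = phi_{k-1,j} - phi_{kk} phi_{k-1,k-j},  j = 1..k-1.
Step k = 1:
  phi_11 = rho(1) = 0.0057.
Step k = 2:
  phi_22 = [rho(2) - phi_11 rho(1)] / [1 - phi_11 rho(1)] = [-0.7479 - (0.0057)(0.0057)] / [1 - (0.0057)(0.0057)]
         = -0.74793249 / 0.99996751 = -0.748.
Therefore phi_{22} = -0.7480.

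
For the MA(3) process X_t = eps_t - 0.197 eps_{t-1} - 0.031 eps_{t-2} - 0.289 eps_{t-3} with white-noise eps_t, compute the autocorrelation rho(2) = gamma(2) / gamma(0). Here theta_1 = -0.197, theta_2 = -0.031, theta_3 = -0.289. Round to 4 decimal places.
\rho(2) = 0.0231

For an MA(q) process with theta_0 = 1, the autocovariance is
  gamma(k) = sigma^2 * sum_{i=0..q-k} theta_i * theta_{i+k},
and rho(k) = gamma(k) / gamma(0). Sigma^2 cancels.
  numerator   = (1)*(-0.031) + (-0.197)*(-0.289) = 0.025933.
  denominator = (1)^2 + (-0.197)^2 + (-0.031)^2 + (-0.289)^2 = 1.123291.
  rho(2) = 0.025933 / 1.123291 = 0.0231.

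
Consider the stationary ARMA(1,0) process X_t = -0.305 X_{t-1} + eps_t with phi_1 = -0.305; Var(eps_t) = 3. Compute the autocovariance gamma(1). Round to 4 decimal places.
\gamma(1) = -1.0088

Multiply the model equation by X_{t-k} and take expectations. With theta_0 = psi_0 = 1 and psi_j the MA(infinity) weights, this gives
  gamma(k) - sum_i phi_i gamma(k-i) = c_k,
  c_k = sigma^2 * sum_{j=k..q} theta_j psi_{j-k}   (c_k = 0 for k > q),
using gamma(-m) = gamma(m).
Pure AR (q = 0): c_0 = sigma^2 = 3, c_k = 0 for k >= 1.
Equations for k = 0 and k = 1 (AR order 1):
  gamma(0) = phi_1 gamma(1) + c_0
  gamma(1) = phi_1 gamma(0) + c_1
Substituting the second into the first: gamma(0) (1 - phi_1^2) = c_0 + phi_1 c_1, so
  gamma(0) = c_0 / (1 - phi_1^2) = 3 / (1 - (-0.305)^2) = 3 / 0.906975 = 3.307699.
  gamma(1) = phi_1 gamma(0) = (-0.305)(3.307699) = -1.008848.
Therefore gamma(1) = -1.0088 (to 4 decimal places).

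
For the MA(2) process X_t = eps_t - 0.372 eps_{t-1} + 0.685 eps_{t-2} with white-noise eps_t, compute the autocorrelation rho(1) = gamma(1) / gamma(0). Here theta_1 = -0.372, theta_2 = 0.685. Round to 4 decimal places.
\rho(1) = -0.3899

For an MA(q) process with theta_0 = 1, the autocovariance is
  gamma(k) = sigma^2 * sum_{i=0..q-k} theta_i * theta_{i+k},
and rho(k) = gamma(k) / gamma(0). Sigma^2 cancels.
  numerator   = (1)*(-0.372) + (-0.372)*(0.685) = -0.62682.
  denominator = (1)^2 + (-0.372)^2 + (0.685)^2 = 1.607609.
  rho(1) = -0.62682 / 1.607609 = -0.3899.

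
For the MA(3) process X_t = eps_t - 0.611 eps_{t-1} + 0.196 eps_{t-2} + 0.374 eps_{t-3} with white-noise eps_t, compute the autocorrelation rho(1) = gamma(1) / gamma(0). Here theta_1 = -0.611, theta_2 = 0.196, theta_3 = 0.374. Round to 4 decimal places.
\rho(1) = -0.4237

For an MA(q) process with theta_0 = 1, the autocovariance is
  gamma(k) = sigma^2 * sum_{i=0..q-k} theta_i * theta_{i+k},
and rho(k) = gamma(k) / gamma(0). Sigma^2 cancels.
  numerator   = (1)*(-0.611) + (-0.611)*(0.196) + (0.196)*(0.374) = -0.657452.
  denominator = (1)^2 + (-0.611)^2 + (0.196)^2 + (0.374)^2 = 1.551613.
  rho(1) = -0.657452 / 1.551613 = -0.4237.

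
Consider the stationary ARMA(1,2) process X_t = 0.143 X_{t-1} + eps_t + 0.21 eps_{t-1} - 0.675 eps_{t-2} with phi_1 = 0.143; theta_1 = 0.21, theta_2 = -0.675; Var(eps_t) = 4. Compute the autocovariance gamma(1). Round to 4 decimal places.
\gamma(1) = 0.7579

Multiply the model equation by X_{t-k} and take expectations. With theta_0 = psi_0 = 1 and psi_j the MA(infinity) weights, this gives
  gamma(k) - sum_i phi_i gamma(k-i) = c_k,
  c_k = sigma^2 * sum_{j=k..q} theta_j psi_{j-k}   (c_k = 0 for k > q),
using gamma(-m) = gamma(m).
psi-weights needed (psi_j = theta_j + sum_i phi_i psi_{j-i}):
  psi_1 = theta_1 + phi_1 = 0.21 + (0.143) = 0.353
  psi_2 = theta_2 + phi_1 psi_1 = -0.675 + (0.143)(0.353) = -0.624521
Right-hand sides:
  c_0 = sigma^2 (1 + theta_1 psi_1 + theta_2 psi_2) = 4 * (1 + (0.21)(0.353) + (-0.675)(-0.624521)) = 4 * 1.495682 = 5.982727
  c_1 = sigma^2 (theta_1 + theta_2 psi_1) = 4 * (0.21 + (-0.675)(0.353)) = -0.1131
  c_2 = sigma^2 theta_2 = 4 * (-0.675) = -2.7
Equations for k = 0 and k = 1 (AR order 1):
  gamma(0) = phi_1 gamma(1) + c_0
  gamma(1) = phi_1 gamma(0) + c_1
Substituting the second into the first: gamma(0) (1 - phi_1^2) = c_0 + phi_1 c_1, so
  gamma(0) = (c_0 + phi_1 c_1) / (1 - phi_1^2) = (5.982727 + (0.143)(-0.1131)) / (1 - (0.143)^2) = 5.966553 / 0.979551 = 6.091111.
  gamma(1) = phi_1 gamma(0) + c_1 = (0.143)(6.091111) + (-0.1131) = 0.757929.
Therefore gamma(1) = 0.7579 (to 4 decimal places).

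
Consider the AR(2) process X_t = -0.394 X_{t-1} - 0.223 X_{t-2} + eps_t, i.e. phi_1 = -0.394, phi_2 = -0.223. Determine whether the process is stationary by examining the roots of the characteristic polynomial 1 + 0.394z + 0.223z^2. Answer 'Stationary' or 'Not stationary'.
\text{Stationary}

The AR(p) characteristic polynomial is P(z) = 1 + 0.394z + 0.223z^2.
Stationarity requires all roots to lie outside the unit circle, i.e. |z| > 1 for every root.
Set 1 + (0.394) z + (0.223) z^2 = 0, i.e. a z^2 + b z + c = 0 with a = 0.223, b = 0.394, c = 1.
Discriminant D = b^2 - 4ac = (0.394)^2 - 4*(0.223)*1 = 0.155236 - (0.892) = -0.736764.
D < 0, so the roots are the complex-conjugate pair z = (-b +/- i sqrt(-D)) / (2a) = -0.8834 +/- 1.9246i.
For a conjugate pair |z|^2 = z * conj(z) = (product of roots) = c/a = 1/(0.223) = 4.484305, so |z| = sqrt(4.484305) = 2.1176 for both roots.
Moduli of all roots: 2.1176, 2.1176.
All moduli strictly greater than 1? Yes.
Verdict: Stationary.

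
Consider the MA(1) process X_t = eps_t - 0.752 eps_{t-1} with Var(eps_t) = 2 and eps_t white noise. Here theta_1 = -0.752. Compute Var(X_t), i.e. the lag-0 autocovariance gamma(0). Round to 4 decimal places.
\gamma(0) = 3.1310

For an MA(q) process X_t = eps_t + sum_i theta_i eps_{t-i} with
Var(eps_t) = sigma^2, the variance is
  gamma(0) = sigma^2 * (1 + sum_i theta_i^2).
  sum_i theta_i^2 = (-0.752)^2 = 0.565504.
  gamma(0) = 2 * (1 + 0.565504) = 2 * 1.565504 = 3.131008, which rounds to 3.1310.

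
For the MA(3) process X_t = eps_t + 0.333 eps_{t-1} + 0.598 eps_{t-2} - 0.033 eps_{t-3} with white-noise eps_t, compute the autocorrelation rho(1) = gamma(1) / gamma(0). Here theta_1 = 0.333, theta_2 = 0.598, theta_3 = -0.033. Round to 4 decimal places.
\rho(1) = 0.3487

For an MA(q) process with theta_0 = 1, the autocovariance is
  gamma(k) = sigma^2 * sum_{i=0..q-k} theta_i * theta_{i+k},
and rho(k) = gamma(k) / gamma(0). Sigma^2 cancels.
  numerator   = (1)*(0.333) + (0.333)*(0.598) + (0.598)*(-0.033) = 0.5124.
  denominator = (1)^2 + (0.333)^2 + (0.598)^2 + (-0.033)^2 = 1.469582.
  rho(1) = 0.5124 / 1.469582 = 0.3487.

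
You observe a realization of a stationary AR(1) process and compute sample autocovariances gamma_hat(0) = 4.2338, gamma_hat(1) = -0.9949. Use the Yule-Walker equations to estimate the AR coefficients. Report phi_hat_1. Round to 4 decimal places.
\hat\phi_{1} = -0.2350

The Yule-Walker equations for an AR(p) process read, in matrix form,
  Gamma_p phi = r_p,   with   (Gamma_p)_{ij} = gamma(|i - j|),
                       (r_p)_i = gamma(i),   i,j = 1..p.
Substitute the sample gammas (Toeplitz matrix and right-hand side of size 1):
  Gamma_p = [[4.2338]]
  r_p     = [-0.9949]
With p = 1 this is the single equation gamma(0) phi_1 = gamma(1):
  phi_hat_1 = gamma(1) / gamma(0) = -0.9949 / 4.2338 = -0.2350.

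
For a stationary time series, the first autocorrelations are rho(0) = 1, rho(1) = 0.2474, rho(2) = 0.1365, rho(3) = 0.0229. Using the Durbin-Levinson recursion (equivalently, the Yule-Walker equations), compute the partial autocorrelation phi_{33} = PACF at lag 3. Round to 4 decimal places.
\phi_{33} = -0.0300

The PACF at lag k is phi_{kk}, the last component of the solution
to the Yule-Walker system G_k phi = r_k where
  (G_k)_{ij} = rho(|i - j|), (r_k)_i = rho(i), i,j = 1..k.
Equivalently, Durbin-Levinson gives phi_{kk} iteratively:
  phi_{11} = rho(1)
  phi_{kk} = [rho(k) - sum_{j=1..k-1} phi_{k-1,j} rho(k-j)]
            / [1 - sum_{j=1..k-1} phi_{k-1,j} rho(j)],
  phi_{k,j} = phi_{k-1,j} - phi_{kk} phi_{k-1,k-j},  j = 1..k-1.
Step k = 1:
  phi_11 = rho(1) = 0.2474.
Step k = 2:
  phi_22 = [rho(2) - phi_11 rho(1)] / [1 - phi_11 rho(1)] = [0.1365 - (0.2474)(0.2474)] / [1 - (0.2474)(0.2474)]
         = 0.07529324 / 0.93879324 = 0.080202.
  Update: phi_21 = phi_11 - phi_22 phi_11 = 0.2474 - (0.080202)(0.2474) = 0.227558.
Step k = 3:
  phi_33 = [rho(3) - phi_21 rho(2) - phi_22 rho(1)] / [1 - phi_21 rho(1) - phi_22 rho(2)]
    numerator   = 0.0229 - (0.227558)(0.1365) - (0.080202)(0.2474) = -0.02800368
    denominator = 1 - (0.227558)(0.2474) - (0.080202)(0.1365) = 0.93275456
  phi_33 = -0.02800368 / 0.93275456 = -0.03.
Therefore phi_{33} = -0.0300.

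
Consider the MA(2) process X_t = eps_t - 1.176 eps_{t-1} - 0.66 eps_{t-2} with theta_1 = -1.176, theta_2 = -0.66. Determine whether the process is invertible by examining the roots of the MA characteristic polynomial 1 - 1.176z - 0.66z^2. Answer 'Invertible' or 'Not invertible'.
\text{Not invertible}

The MA(q) characteristic polynomial is P(z) = 1 - 1.176z - 0.66z^2.
Invertibility requires all roots to lie outside the unit circle, i.e. |z| > 1 for every root.
Set 1 + (-1.176) z + (-0.66) z^2 = 0, i.e. a z^2 + b z + c = 0 with a = -0.66, b = -1.176, c = 1.
Discriminant D = b^2 - 4ac = (-1.176)^2 - 4*(-0.66)*1 = 1.382976 - (-2.64) = 4.022976.
D >= 0, so the roots are real: z = (-b +/- sqrt(D)) / (2a) = (1.176 +/- 2.005736) / (-1.32).
  z_1 = (1.176 + 2.005736) / (-1.32) = -2.4104,   |z_1| = 2.4104.
  z_2 = (1.176 - 2.005736) / (-1.32) = 0.6286,   |z_2| = 0.6286.
Moduli of all roots: 2.4104, 0.6286.
All moduli strictly greater than 1? No.
Verdict: Not invertible.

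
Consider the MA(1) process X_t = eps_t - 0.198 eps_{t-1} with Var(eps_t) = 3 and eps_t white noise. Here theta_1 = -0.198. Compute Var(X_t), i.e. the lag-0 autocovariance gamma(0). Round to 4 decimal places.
\gamma(0) = 3.1176

For an MA(q) process X_t = eps_t + sum_i theta_i eps_{t-i} with
Var(eps_t) = sigma^2, the variance is
  gamma(0) = sigma^2 * (1 + sum_i theta_i^2).
  sum_i theta_i^2 = (-0.198)^2 = 0.039204.
  gamma(0) = 3 * (1 + 0.039204) = 3 * 1.039204 = 3.117612, which rounds to 3.1176.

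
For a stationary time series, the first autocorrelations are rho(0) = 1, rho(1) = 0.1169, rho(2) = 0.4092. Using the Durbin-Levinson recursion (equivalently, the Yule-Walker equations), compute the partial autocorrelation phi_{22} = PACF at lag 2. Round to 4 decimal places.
\phi_{22} = 0.4010

The PACF at lag k is phi_{kk}, the last component of the solution
to the Yule-Walker system G_k phi = r_k where
  (G_k)_{ij} = rho(|i - j|), (r_k)_i = rho(i), i,j = 1..k.
Equivalently, Durbin-Levinson gives phi_{kk} iteratively:
  phi_{11} = rho(1)
  phi_{kk} = [rho(k) - sum_{j=1..k-1} phi_{k-1,j} rho(k-j)]
            / [1 - sum_{j=1..k-1} phi_{k-1,j} rho(j)],
  phi_{k,j} = phi_{k-1,j} - phi_{kk} phi_{k-1,k-j},  j = 1..k-1.
Step k = 1:
  phi_11 = rho(1) = 0.1169.
Step k = 2:
  phi_22 = [rho(2) - phi_11 rho(1)] / [1 - phi_11 rho(1)] = [0.4092 - (0.1169)(0.1169)] / [1 - (0.1169)(0.1169)]
         = 0.39553439 / 0.98633439 = 0.401.
Therefore phi_{22} = 0.4010.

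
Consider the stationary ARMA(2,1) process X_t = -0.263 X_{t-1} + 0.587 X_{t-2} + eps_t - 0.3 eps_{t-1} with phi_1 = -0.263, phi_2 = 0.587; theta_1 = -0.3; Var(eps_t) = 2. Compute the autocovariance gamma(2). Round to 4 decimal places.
\gamma(2) = 6.0830

Multiply the model equation by X_{t-k} and take expectations. With theta_0 = psi_0 = 1 and psi_j the MA(infinity) weights, this gives
  gamma(k) - sum_i phi_i gamma(k-i) = c_k,
  c_k = sigma^2 * sum_{j=k..q} theta_j psi_{j-k}   (c_k = 0 for k > q),
using gamma(-m) = gamma(m).
psi-weights needed (psi_j = theta_j + sum_i phi_i psi_{j-i}):
  psi_1 = theta_1 + phi_1 = -0.3 + (-0.263) = -0.563
Right-hand sides:
  c_0 = sigma^2 (1 + theta_1 psi_1) = 2 * (1 + (-0.3)(-0.563)) = 2 * 1.1689 = 2.3378
  c_1 = sigma^2 theta_1 = 2 * (-0.3) = -0.6
  c_2 = 0
Equations for k = 0, 1, 2 (AR order 2, c_2 = 0):
  (E0) gamma(0) = phi_1 gamma(1) + phi_2 gamma(2) + c_0
  (E1) gamma(1) = phi_1 gamma(0) + phi_2 gamma(1) + c_1
  (E2) gamma(2) = phi_1 gamma(1) + phi_2 gamma(0)
From (E1): gamma(1) = A gamma(0) + B with
  A = phi_1 / (1 - phi_2) = -0.263 / 0.413 = -0.636804,   B = c_1 / (1 - phi_2) = -0.6 / 0.413 = -1.452785.
Insert (E2) into (E0): gamma(0) (1 - phi_2^2) = phi_1 (1 + phi_2) gamma(1) + c_0.
  phi_1 (1 + phi_2) = (-0.263)(1.587) = -0.417381,   1 - phi_2^2 = 0.655431.
Replace gamma(1) by A gamma(0) + B and collect gamma(0):
  gamma(0) [0.655431 - (-0.417381)(-0.636804)] = (-0.417381)(-1.452785) + 2.3378
  gamma(0) * 0.389641 = 2.944165
  gamma(0) = 2.944165 / 0.389641 = 7.556092.
  gamma(1) = A gamma(0) + B = (-0.636804)(7.556092) + (-1.452785) = -6.264533.
  gamma(2) = phi_1 gamma(1) + phi_2 gamma(0) = (-0.263)(-6.264533) + (0.587)(7.556092) = 6.082999.
Therefore gamma(2) = 6.0830 (to 4 decimal places).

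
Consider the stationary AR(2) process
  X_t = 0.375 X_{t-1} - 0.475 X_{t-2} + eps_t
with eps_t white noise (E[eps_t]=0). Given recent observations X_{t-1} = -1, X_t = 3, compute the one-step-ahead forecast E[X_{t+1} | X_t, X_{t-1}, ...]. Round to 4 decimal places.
E[X_{t+1} \mid \mathcal F_t] = 1.6000

For an AR(p) model X_t = c + sum_i phi_i X_{t-i} + eps_t, the
one-step-ahead conditional mean is
  E[X_{t+1} | X_t, ...] = c + sum_i phi_i X_{t+1-i}.
Substitute known values:
  E[X_{t+1} | ...] = (0.375) * (3) + (-0.475) * (-1)
                   = 1.6000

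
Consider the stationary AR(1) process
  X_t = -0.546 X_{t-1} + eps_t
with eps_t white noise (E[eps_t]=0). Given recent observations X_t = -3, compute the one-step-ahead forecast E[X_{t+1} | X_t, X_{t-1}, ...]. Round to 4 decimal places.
E[X_{t+1} \mid \mathcal F_t] = 1.6380

For an AR(p) model X_t = c + sum_i phi_i X_{t-i} + eps_t, the
one-step-ahead conditional mean is
  E[X_{t+1} | X_t, ...] = c + sum_i phi_i X_{t+1-i}.
Substitute known values:
  E[X_{t+1} | ...] = (-0.546) * (-3)
                   = 1.6380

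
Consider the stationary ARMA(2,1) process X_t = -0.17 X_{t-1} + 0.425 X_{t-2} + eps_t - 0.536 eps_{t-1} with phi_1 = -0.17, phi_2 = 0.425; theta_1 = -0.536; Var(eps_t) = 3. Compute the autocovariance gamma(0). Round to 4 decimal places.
\gamma(0) = 6.4362

Multiply the model equation by X_{t-k} and take expectations. With theta_0 = psi_0 = 1 and psi_j the MA(infinity) weights, this gives
  gamma(k) - sum_i phi_i gamma(k-i) = c_k,
  c_k = sigma^2 * sum_{j=k..q} theta_j psi_{j-k}   (c_k = 0 for k > q),
using gamma(-m) = gamma(m).
psi-weights needed (psi_j = theta_j + sum_i phi_i psi_{j-i}):
  psi_1 = theta_1 + phi_1 = -0.536 + (-0.17) = -0.706
Right-hand sides:
  c_0 = sigma^2 (1 + theta_1 psi_1) = 3 * (1 + (-0.536)(-0.706)) = 3 * 1.378416 = 4.135248
  c_1 = sigma^2 theta_1 = 3 * (-0.536) = -1.608
  c_2 = 0
Equations for k = 0, 1, 2 (AR order 2, c_2 = 0):
  (E0) gamma(0) = phi_1 gamma(1) + phi_2 gamma(2) + c_0
  (E1) gamma(1) = phi_1 gamma(0) + phi_2 gamma(1) + c_1
  (E2) gamma(2) = phi_1 gamma(1) + phi_2 gamma(0)
From (E1): gamma(1) = A gamma(0) + B with
  A = phi_1 / (1 - phi_2) = -0.17 / 0.575 = -0.295652,   B = c_1 / (1 - phi_2) = -1.608 / 0.575 = -2.796522.
Insert (E2) into (E0): gamma(0) (1 - phi_2^2) = phi_1 (1 + phi_2) gamma(1) + c_0.
  phi_1 (1 + phi_2) = (-0.17)(1.425) = -0.24225,   1 - phi_2^2 = 0.819375.
Replace gamma(1) by A gamma(0) + B and collect gamma(0):
  gamma(0) [0.819375 - (-0.24225)(-0.295652)] = (-0.24225)(-2.796522) + 4.135248
  gamma(0) * 0.747753 = 4.812705
  gamma(0) = 4.812705 / 0.747753 = 6.436221.
Therefore gamma(0) = 6.4362 (to 4 decimal places).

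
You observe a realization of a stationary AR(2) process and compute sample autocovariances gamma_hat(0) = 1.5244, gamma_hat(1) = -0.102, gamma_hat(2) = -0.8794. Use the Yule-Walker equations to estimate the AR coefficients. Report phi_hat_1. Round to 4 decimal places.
\hat\phi_{1} = -0.1060

The Yule-Walker equations for an AR(p) process read, in matrix form,
  Gamma_p phi = r_p,   with   (Gamma_p)_{ij} = gamma(|i - j|),
                       (r_p)_i = gamma(i),   i,j = 1..p.
Substitute the sample gammas (Toeplitz matrix and right-hand side of size 2):
  Gamma_p = [[1.5244, -0.102], [-0.102, 1.5244]]
  r_p     = [-0.102, -0.8794]
Written out:
  1.5244 phi_1 - 0.102 phi_2 = -0.102
  -0.102 phi_1 + 1.5244 phi_2 = -0.8794
Solve by Cramer's rule:
  det = gamma(0)^2 - gamma(1)^2 = (1.5244)^2 - (-0.102)^2 = 2.32379536 - 0.010404 = 2.31339136
  phi_hat_1 = [gamma(1) gamma(0) - gamma(1) gamma(2)] / det = [(-0.102)(1.5244) - (-0.102)(-0.8794)] / 2.31339136 = -0.2451876 / 2.31339136 = -0.106
  phi_hat_2 = [gamma(0) gamma(2) - gamma(1)^2] / det = [(1.5244)(-0.8794) - (-0.102)^2] / 2.31339136 = -1.35096136 / 2.31339136 = -0.584
So phi_hat = [-0.1060, -0.5840].
Therefore phi_hat_1 = -0.1060.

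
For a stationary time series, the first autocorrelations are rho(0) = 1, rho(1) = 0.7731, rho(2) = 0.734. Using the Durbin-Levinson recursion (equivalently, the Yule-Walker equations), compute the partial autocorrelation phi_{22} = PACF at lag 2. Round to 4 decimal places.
\phi_{22} = 0.3388

The PACF at lag k is phi_{kk}, the last component of the solution
to the Yule-Walker system G_k phi = r_k where
  (G_k)_{ij} = rho(|i - j|), (r_k)_i = rho(i), i,j = 1..k.
Equivalently, Durbin-Levinson gives phi_{kk} iteratively:
  phi_{11} = rho(1)
  phi_{kk} = [rho(k) - sum_{j=1..k-1} phi_{k-1,j} rho(k-j)]
            / [1 - sum_{j=1..k-1} phi_{k-1,j} rho(j)],
  phi_{k,j} = phi_{k-1,j} - phi_{kk} phi_{k-1,k-j},  j = 1..k-1.
Step k = 1:
  phi_11 = rho(1) = 0.7731.
Step k = 2:
  phi_22 = [rho(2) - phi_11 rho(1)] / [1 - phi_11 rho(1)] = [0.734 - (0.7731)(0.7731)] / [1 - (0.7731)(0.7731)]
         = 0.13631639 / 0.40231639 = 0.3388.
Therefore phi_{22} = 0.3388.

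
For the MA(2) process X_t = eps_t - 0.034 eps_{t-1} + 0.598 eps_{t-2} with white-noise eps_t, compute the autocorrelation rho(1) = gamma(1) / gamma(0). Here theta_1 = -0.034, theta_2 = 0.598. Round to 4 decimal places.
\rho(1) = -0.0400

For an MA(q) process with theta_0 = 1, the autocovariance is
  gamma(k) = sigma^2 * sum_{i=0..q-k} theta_i * theta_{i+k},
and rho(k) = gamma(k) / gamma(0). Sigma^2 cancels.
  numerator   = (1)*(-0.034) + (-0.034)*(0.598) = -0.054332.
  denominator = (1)^2 + (-0.034)^2 + (0.598)^2 = 1.35876.
  rho(1) = -0.054332 / 1.35876 = -0.0400.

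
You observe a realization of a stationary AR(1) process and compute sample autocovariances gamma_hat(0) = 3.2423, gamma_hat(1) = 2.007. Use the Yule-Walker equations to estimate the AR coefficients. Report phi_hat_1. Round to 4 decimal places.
\hat\phi_{1} = 0.6190

The Yule-Walker equations for an AR(p) process read, in matrix form,
  Gamma_p phi = r_p,   with   (Gamma_p)_{ij} = gamma(|i - j|),
                       (r_p)_i = gamma(i),   i,j = 1..p.
Substitute the sample gammas (Toeplitz matrix and right-hand side of size 1):
  Gamma_p = [[3.2423]]
  r_p     = [2.007]
With p = 1 this is the single equation gamma(0) phi_1 = gamma(1):
  phi_hat_1 = gamma(1) / gamma(0) = 2.007 / 3.2423 = 0.6190.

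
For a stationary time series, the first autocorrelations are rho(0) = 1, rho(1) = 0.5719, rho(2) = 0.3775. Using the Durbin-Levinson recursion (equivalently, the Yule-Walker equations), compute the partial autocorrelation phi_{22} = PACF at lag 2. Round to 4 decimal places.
\phi_{22} = 0.0749

The PACF at lag k is phi_{kk}, the last component of the solution
to the Yule-Walker system G_k phi = r_k where
  (G_k)_{ij} = rho(|i - j|), (r_k)_i = rho(i), i,j = 1..k.
Equivalently, Durbin-Levinson gives phi_{kk} iteratively:
  phi_{11} = rho(1)
  phi_{kk} = [rho(k) - sum_{j=1..k-1} phi_{k-1,j} rho(k-j)]
            / [1 - sum_{j=1..k-1} phi_{k-1,j} rho(j)],
  phi_{k,j} = phi_{k-1,j} - phi_{kk} phi_{k-1,k-j},  j = 1..k-1.
Step k = 1:
  phi_11 = rho(1) = 0.5719.
Step k = 2:
  phi_22 = [rho(2) - phi_11 rho(1)] / [1 - phi_11 rho(1)] = [0.3775 - (0.5719)(0.5719)] / [1 - (0.5719)(0.5719)]
         = 0.05043039 / 0.67293039 = 0.0749.
Therefore phi_{22} = 0.0749.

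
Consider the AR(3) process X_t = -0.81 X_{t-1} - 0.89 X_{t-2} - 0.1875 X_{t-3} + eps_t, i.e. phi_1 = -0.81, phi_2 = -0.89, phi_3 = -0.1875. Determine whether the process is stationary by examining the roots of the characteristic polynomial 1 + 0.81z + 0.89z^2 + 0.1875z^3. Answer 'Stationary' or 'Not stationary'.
\text{Stationary}

The AR(p) characteristic polynomial is P(z) = 1 + 0.81z + 0.89z^2 + 0.1875z^3.
Stationarity requires all roots to lie outside the unit circle, i.e. |z| > 1 for every root.
Degree 3: look for a simple real root z0 first, then factor out (1 - z/z0) and solve the remaining quadratic.
Testing z0 = -4: P(-4) = 1 + (0.81)(-4) + (0.89)(-4)^2 + (0.1875)(-4)^3
  = 1 + (-3.24) + (14.24) + (-12) = 0.  So z_0 = -4 is a root, |z_0| = 4.
Divide out the factor (1 + 0.25 z) = (1 - z/z0) (since 1/z0 = -0.25):
  P(z) = (1 + 0.25 z)(1 + (0.56) z + (0.75) z^2)
  [check: z-coef 0.56 - (-0.25) = 0.81; z^2-coef 0.75 - (-0.25)(0.56) = 0.89; z^3-coef -(-0.25)(0.75) = 0.1875.]
Remaining roots from the quadratic factor 1 + (0.56) z + (0.75) z^2:
  Set 1 + (0.56) z + (0.75) z^2 = 0, i.e. a z^2 + b z + c = 0 with a = 0.75, b = 0.56, c = 1.
  Discriminant D = b^2 - 4ac = (0.56)^2 - 4*(0.75)*1 = 0.3136 - (3) = -2.6864.
  D < 0, so the roots are the complex-conjugate pair z = (-b +/- i sqrt(-D)) / (2a) = -0.3733 +/- 1.0927i.
  For a conjugate pair |z|^2 = z * conj(z) = (product of roots) = c/a = 1/(0.75) = 1.333333, so |z| = sqrt(1.333333) = 1.1547 for both roots.
Moduli of all roots: 4.0000, 1.1547, 1.1547.
All moduli strictly greater than 1? Yes.
Verdict: Stationary.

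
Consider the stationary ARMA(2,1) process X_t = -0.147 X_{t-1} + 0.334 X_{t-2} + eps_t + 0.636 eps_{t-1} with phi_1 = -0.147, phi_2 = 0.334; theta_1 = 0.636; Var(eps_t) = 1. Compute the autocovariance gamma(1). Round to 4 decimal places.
\gamma(1) = 0.6615

Multiply the model equation by X_{t-k} and take expectations. With theta_0 = psi_0 = 1 and psi_j the MA(infinity) weights, this gives
  gamma(k) - sum_i phi_i gamma(k-i) = c_k,
  c_k = sigma^2 * sum_{j=k..q} theta_j psi_{j-k}   (c_k = 0 for k > q),
using gamma(-m) = gamma(m).
psi-weights needed (psi_j = theta_j + sum_i phi_i psi_{j-i}):
  psi_1 = theta_1 + phi_1 = 0.636 + (-0.147) = 0.489
Right-hand sides:
  c_0 = sigma^2 (1 + theta_1 psi_1) = 1 * (1 + (0.636)(0.489)) = 1 * 1.311004 = 1.311004
  c_1 = sigma^2 theta_1 = 1 * (0.636) = 0.636
  c_2 = 0
Equations for k = 0, 1, 2 (AR order 2, c_2 = 0):
  (E0) gamma(0) = phi_1 gamma(1) + phi_2 gamma(2) + c_0
  (E1) gamma(1) = phi_1 gamma(0) + phi_2 gamma(1) + c_1
  (E2) gamma(2) = phi_1 gamma(1) + phi_2 gamma(0)
From (E1): gamma(1) = A gamma(0) + B with
  A = phi_1 / (1 - phi_2) = -0.147 / 0.666 = -0.220721,   B = c_1 / (1 - phi_2) = 0.636 / 0.666 = 0.954955.
Insert (E2) into (E0): gamma(0) (1 - phi_2^2) = phi_1 (1 + phi_2) gamma(1) + c_0.
  phi_1 (1 + phi_2) = (-0.147)(1.334) = -0.196098,   1 - phi_2^2 = 0.888444.
Replace gamma(1) by A gamma(0) + B and collect gamma(0):
  gamma(0) [0.888444 - (-0.196098)(-0.220721)] = (-0.196098)(0.954955) + 1.311004
  gamma(0) * 0.845161 = 1.123739
  gamma(0) = 1.123739 / 0.845161 = 1.329615.
  gamma(1) = A gamma(0) + B = (-0.220721)(1.329615) + (0.954955) = 0.661481.
Therefore gamma(1) = 0.6615 (to 4 decimal places).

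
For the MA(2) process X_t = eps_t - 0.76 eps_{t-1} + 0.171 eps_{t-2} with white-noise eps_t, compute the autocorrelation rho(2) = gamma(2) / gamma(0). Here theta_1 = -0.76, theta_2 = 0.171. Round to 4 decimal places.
\rho(2) = 0.1064

For an MA(q) process with theta_0 = 1, the autocovariance is
  gamma(k) = sigma^2 * sum_{i=0..q-k} theta_i * theta_{i+k},
and rho(k) = gamma(k) / gamma(0). Sigma^2 cancels.
  numerator   = (1)*(0.171) = 0.171.
  denominator = (1)^2 + (-0.76)^2 + (0.171)^2 = 1.606841.
  rho(2) = 0.171 / 1.606841 = 0.1064.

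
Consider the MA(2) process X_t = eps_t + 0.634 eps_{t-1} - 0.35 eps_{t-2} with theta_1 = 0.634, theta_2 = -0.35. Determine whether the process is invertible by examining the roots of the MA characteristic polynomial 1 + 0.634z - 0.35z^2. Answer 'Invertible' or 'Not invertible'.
\text{Invertible}

The MA(q) characteristic polynomial is P(z) = 1 + 0.634z - 0.35z^2.
Invertibility requires all roots to lie outside the unit circle, i.e. |z| > 1 for every root.
Set 1 + (0.634) z + (-0.35) z^2 = 0, i.e. a z^2 + b z + c = 0 with a = -0.35, b = 0.634, c = 1.
Discriminant D = b^2 - 4ac = (0.634)^2 - 4*(-0.35)*1 = 0.401956 - (-1.4) = 1.801956.
D >= 0, so the roots are real: z = (-b +/- sqrt(D)) / (2a) = (-0.634 +/- 1.34237) / (-0.7).
  z_1 = (-0.634 + 1.34237) / (-0.7) = -1.012,   |z_1| = 1.012.
  z_2 = (-0.634 - 1.34237) / (-0.7) = 2.8234,   |z_2| = 2.8234.
Moduli of all roots: 1.0120, 2.8234.
All moduli strictly greater than 1? Yes.
Verdict: Invertible.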